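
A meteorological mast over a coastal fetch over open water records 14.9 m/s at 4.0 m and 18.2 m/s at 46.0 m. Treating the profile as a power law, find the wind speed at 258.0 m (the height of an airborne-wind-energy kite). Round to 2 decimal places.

20.96 m/s

First find α: α = ln(V₂/V₁)/ln(z₂/z₁) = ln(18.2/14.9)/ln(46.0/4.0) = 0.20006/2.44235 = 0.0819
Extrapolate from 46.0 m to 258.0 m: V₃ = 18.2 × (258.0/46.0)^0.0819 = 18.2 × 1.1517 = 20.9611 m/s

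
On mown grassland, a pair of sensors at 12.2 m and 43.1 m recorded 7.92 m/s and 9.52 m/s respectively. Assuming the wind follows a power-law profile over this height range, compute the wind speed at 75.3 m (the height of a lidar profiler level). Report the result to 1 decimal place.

10.3 m/s

First find α: α = ln(V₂/V₁)/ln(z₂/z₁) = ln(9.52/7.92)/ln(43.1/12.2) = 0.18400/1.26209 = 0.1458
Extrapolate from 43.1 m to 75.3 m: V₃ = 9.52 × (75.3/43.1)^0.1458 = 9.52 × 1.0847 = 10.3268 m/s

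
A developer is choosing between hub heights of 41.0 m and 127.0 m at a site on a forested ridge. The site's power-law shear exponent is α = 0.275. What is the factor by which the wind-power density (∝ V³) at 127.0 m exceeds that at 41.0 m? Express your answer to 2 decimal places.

Speed ratio: V_B/V_A = (z_B/z_A)^α = (127.0/41.0)^0.275 = (3.0976)^0.275 = 1.36468
Power-density ratio: P_B/P_A = (V_B/V_A)³ = (1.36468)³ = 2.54151

2.54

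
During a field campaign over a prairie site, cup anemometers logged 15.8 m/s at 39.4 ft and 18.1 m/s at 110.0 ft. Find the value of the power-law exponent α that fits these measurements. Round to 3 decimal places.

α ≈ 0.132

Power law: V₂/V₁ = (z₂/z₁)^α ⇒ α = ln(V₂/V₁) / ln(z₂/z₁)
α = ln(18.1/15.8) / ln(110.0/39.4) = ln(1.1456) / ln(2.7919)
  = 0.13590 / 1.02671 = 0.13237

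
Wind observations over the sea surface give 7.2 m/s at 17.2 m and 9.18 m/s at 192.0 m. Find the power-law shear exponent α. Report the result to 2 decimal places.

α ≈ 0.10

Power law: V₂/V₁ = (z₂/z₁)^α ⇒ α = ln(V₂/V₁) / ln(z₂/z₁)
α = ln(9.18/7.2) / ln(192.0/17.2) = ln(1.2750) / ln(11.1628)
  = 0.24295 / 2.41259 = 0.10070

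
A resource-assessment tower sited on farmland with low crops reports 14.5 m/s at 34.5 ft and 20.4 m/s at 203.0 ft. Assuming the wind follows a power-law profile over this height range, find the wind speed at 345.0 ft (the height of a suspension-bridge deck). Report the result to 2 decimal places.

First find α: α = ln(V₂/V₁)/ln(z₂/z₁) = ln(20.4/14.5)/ln(203.0/34.5) = 0.34139/1.77225 = 0.1926
Extrapolate from 203.0 ft to 345.0 ft: V₃ = 20.4 × (345.0/203.0)^0.1926 = 20.4 × 1.1076 = 22.5942 m/s

22.59 m/s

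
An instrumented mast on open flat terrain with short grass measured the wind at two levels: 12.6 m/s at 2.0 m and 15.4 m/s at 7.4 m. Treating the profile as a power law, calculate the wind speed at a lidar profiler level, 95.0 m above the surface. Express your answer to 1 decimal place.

First find α: α = ln(V₂/V₁)/ln(z₂/z₁) = ln(15.4/12.6)/ln(7.4/2.0) = 0.20067/1.30833 = 0.1534
Extrapolate from 7.4 m to 95.0 m: V₃ = 15.4 × (95.0/7.4)^0.1534 = 15.4 × 1.4792 = 22.7793 m/s

22.8 m/s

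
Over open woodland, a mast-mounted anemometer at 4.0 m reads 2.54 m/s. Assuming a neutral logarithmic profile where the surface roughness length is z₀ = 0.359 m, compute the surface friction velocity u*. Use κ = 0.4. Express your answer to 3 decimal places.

Log law: V(z) = (u*/κ) · ln(z/z₀) ⇒ u* = κ · V / ln(z/z₀)
u* = 0.4 × 2.54 / ln(4.0/0.359) = 0.4 × 2.54 / 2.4107
   = 1.0160 / 2.4107 = 0.4214 m/s

u* ≈ 0.421 m/s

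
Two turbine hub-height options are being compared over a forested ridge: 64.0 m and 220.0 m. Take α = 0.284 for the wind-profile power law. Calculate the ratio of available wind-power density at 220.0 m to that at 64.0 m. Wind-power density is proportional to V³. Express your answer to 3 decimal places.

Speed ratio: V_B/V_A = (z_B/z_A)^α = (220.0/64.0)^0.284 = (3.4375)^0.284 = 1.42001
Power-density ratio: P_B/P_A = (V_B/V_A)³ = (1.42001)³ = 2.86338

2.863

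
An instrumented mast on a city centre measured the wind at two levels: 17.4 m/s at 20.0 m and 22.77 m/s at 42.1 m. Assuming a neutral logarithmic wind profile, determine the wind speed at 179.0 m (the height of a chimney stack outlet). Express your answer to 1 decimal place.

33.2 m/s

Log law: V ∝ ln(z/z₀). From the pair, with r = V₁/V₂ = 0.76416,
ln z₀ = (ln z₁ − r·ln z₂)/(1 − r) = (2.9957 − 0.76416×3.7400)/0.23584 = 0.5840 → z₀ = 1.793 m
V₃ = V₁ · ln(z₃/z₀)/ln(z₁/z₀) = 17.4 × 4.6034/2.4117 = 33.2121 m/s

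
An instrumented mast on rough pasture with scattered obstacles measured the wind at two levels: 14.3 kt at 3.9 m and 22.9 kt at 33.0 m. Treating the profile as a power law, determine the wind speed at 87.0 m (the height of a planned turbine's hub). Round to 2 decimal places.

28.36 kt

First find α: α = ln(V₂/V₁)/ln(z₂/z₁) = ln(22.9/14.3)/ln(33.0/3.9) = 0.47088/2.13553 = 0.2205
Extrapolate from 33.0 m to 87.0 m: V₃ = 22.9 × (87.0/33.0)^0.2205 = 22.9 × 1.2383 = 28.3574 kt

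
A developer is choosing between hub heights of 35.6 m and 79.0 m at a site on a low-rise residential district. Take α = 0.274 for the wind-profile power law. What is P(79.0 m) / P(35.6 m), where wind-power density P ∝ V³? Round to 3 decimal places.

Speed ratio: V_B/V_A = (z_B/z_A)^α = (79.0/35.6)^0.274 = (2.2191)^0.274 = 1.24409
Power-density ratio: P_B/P_A = (V_B/V_A)³ = (1.24409)³ = 1.92556

1.926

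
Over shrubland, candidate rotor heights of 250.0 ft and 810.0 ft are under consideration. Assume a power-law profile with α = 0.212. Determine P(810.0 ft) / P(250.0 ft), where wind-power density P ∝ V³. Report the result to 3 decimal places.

2.112

Speed ratio: V_B/V_A = (z_B/z_A)^α = (810.0/250.0)^0.212 = (3.2400)^0.212 = 1.28303
Power-density ratio: P_B/P_A = (V_B/V_A)³ = (1.28303)³ = 2.11206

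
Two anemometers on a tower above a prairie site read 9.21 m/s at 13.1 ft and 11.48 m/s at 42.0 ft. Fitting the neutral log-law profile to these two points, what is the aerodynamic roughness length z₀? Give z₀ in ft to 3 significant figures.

z₀ ≈ 0.116 ft

Log law: V(z) ∝ ln(z/z₀). With r = V₁/V₂ = 9.21/11.48 = 0.80226,
r · ln(z₂/z₀) = ln(z₁/z₀) ⇒ ln z₀ = (ln z₁ − r·ln z₂)/(1 − r)
ln z₀ = (2.57261 − 0.80226×3.73767) / 0.19774 = -2.1543
z₀ = exp(-2.1543) = 0.1160 ft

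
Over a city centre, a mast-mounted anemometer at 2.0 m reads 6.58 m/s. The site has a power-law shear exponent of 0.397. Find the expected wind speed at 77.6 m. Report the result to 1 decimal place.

Power-law profile: V₂ = V₁ · (z₂/z₁)^α
V₂ = 6.58 × (77.6/2.0)^0.397 = 6.58 × (38.8000)^0.397
    = 6.58 × 4.2733 = 28.1185 m/s

28.1 m/s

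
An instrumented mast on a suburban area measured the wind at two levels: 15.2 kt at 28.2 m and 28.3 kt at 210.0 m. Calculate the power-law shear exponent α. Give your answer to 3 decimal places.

α ≈ 0.310

Power law: V₂/V₁ = (z₂/z₁)^α ⇒ α = ln(V₂/V₁) / ln(z₂/z₁)
α = ln(28.3/15.2) / ln(210.0/28.2) = ln(1.8618) / ln(7.4468)
  = 0.62157 / 2.00779 = 0.30958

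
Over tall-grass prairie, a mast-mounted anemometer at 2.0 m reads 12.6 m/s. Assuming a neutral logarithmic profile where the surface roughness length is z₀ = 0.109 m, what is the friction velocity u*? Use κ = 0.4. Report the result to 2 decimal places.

u* ≈ 1.73 m/s

Log law: V(z) = (u*/κ) · ln(z/z₀) ⇒ u* = κ · V / ln(z/z₀)
u* = 0.4 × 12.6 / ln(2.0/0.109) = 0.4 × 12.6 / 2.9096
   = 5.0400 / 2.9096 = 1.7322 m/s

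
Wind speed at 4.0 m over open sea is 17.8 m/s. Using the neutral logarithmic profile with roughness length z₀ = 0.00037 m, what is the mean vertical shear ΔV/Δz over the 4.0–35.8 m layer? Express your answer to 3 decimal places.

Log law: V₂ = V₁ · ln(z₂/z₀)/ln(z₁/z₀) = 17.8 × 11.4800/9.2883 = 22.0001 m/s
ΔV/Δz = (22.0001 − 17.8)/(35.8 − 4.0) = 4.2001/31.8000 = 0.13208 m/s/m

0.132 m/s/m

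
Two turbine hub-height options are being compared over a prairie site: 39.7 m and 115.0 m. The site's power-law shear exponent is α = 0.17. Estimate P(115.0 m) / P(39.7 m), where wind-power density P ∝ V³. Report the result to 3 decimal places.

1.720

Speed ratio: V_B/V_A = (z_B/z_A)^α = (115.0/39.7)^0.17 = (2.8967)^0.17 = 1.19819
Power-density ratio: P_B/P_A = (V_B/V_A)³ = (1.19819)³ = 1.72018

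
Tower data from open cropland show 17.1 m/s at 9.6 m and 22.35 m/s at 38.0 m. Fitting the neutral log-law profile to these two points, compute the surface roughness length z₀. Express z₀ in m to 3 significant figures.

z₀ ≈ 0.109 m

Log law: V(z) ∝ ln(z/z₀). With r = V₁/V₂ = 17.1/22.35 = 0.76510,
r · ln(z₂/z₀) = ln(z₁/z₀) ⇒ ln z₀ = (ln z₁ − r·ln z₂)/(1 − r)
ln z₀ = (2.26176 − 0.76510×3.63759) / 0.23490 = -2.2195
z₀ = exp(-2.2195) = 0.1087 m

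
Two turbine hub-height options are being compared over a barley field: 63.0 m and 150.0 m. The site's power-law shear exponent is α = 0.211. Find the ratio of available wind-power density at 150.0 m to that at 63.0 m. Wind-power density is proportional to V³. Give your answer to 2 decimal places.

1.73

Speed ratio: V_B/V_A = (z_B/z_A)^α = (150.0/63.0)^0.211 = (2.3810)^0.211 = 1.20087
Power-density ratio: P_B/P_A = (V_B/V_A)³ = (1.20087)³ = 1.73174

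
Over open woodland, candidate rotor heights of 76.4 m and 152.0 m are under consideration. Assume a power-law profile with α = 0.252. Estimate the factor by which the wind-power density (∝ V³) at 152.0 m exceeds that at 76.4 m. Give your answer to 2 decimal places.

1.68

Speed ratio: V_B/V_A = (z_B/z_A)^α = (152.0/76.4)^0.252 = (1.9895)^0.252 = 1.18928
Power-density ratio: P_B/P_A = (V_B/V_A)³ = (1.18928)³ = 1.68211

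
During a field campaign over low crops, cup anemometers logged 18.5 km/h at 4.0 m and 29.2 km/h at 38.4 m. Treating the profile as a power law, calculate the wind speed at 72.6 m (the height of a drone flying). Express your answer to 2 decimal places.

First find α: α = ln(V₂/V₁)/ln(z₂/z₁) = ln(29.2/18.5)/ln(38.4/4.0) = 0.45640/2.26176 = 0.2018
Extrapolate from 38.4 m to 72.6 m: V₃ = 29.2 × (72.6/38.4)^0.2018 = 29.2 × 1.1371 = 33.2046 km/h

33.20 km/h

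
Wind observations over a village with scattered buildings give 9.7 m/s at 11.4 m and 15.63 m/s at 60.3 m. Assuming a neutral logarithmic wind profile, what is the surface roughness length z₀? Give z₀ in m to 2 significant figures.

Log law: V(z) ∝ ln(z/z₀). With r = V₁/V₂ = 9.7/15.63 = 0.62060,
r · ln(z₂/z₀) = ln(z₁/z₀) ⇒ ln z₀ = (ln z₁ − r·ln z₂)/(1 − r)
ln z₀ = (2.43361 − 0.62060×4.09933) / 0.37940 = -0.2911
z₀ = exp(-0.2911) = 0.7475 m

z₀ ≈ 0.75 m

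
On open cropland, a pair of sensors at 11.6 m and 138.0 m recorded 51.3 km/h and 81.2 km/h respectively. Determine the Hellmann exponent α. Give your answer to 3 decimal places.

Power law: V₂/V₁ = (z₂/z₁)^α ⇒ α = ln(V₂/V₁) / ln(z₂/z₁)
α = ln(81.2/51.3) / ln(138.0/11.6) = ln(1.5828) / ln(11.8966)
  = 0.45922 / 2.47625 = 0.18545

α ≈ 0.185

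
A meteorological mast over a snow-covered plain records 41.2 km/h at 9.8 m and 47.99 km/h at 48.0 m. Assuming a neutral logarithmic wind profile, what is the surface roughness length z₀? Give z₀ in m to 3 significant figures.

Log law: V(z) ∝ ln(z/z₀). With r = V₁/V₂ = 41.2/47.99 = 0.85851,
r · ln(z₂/z₀) = ln(z₁/z₀) ⇒ ln z₀ = (ln z₁ − r·ln z₂)/(1 − r)
ln z₀ = (2.28238 − 0.85851×3.87120) / 0.14149 = -7.3582
z₀ = exp(-7.3582) = 0.0006374 m

z₀ ≈ 0.000637 m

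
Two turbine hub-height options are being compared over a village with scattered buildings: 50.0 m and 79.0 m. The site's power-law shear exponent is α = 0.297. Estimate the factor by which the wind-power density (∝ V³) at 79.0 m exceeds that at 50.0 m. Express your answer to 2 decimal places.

Speed ratio: V_B/V_A = (z_B/z_A)^α = (79.0/50.0)^0.297 = (1.5800)^0.297 = 1.14552
Power-density ratio: P_B/P_A = (V_B/V_A)³ = (1.14552)³ = 1.50315

1.50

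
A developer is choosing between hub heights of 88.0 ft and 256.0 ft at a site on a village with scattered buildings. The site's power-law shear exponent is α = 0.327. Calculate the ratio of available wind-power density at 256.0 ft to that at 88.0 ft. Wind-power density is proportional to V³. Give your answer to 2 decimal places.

2.85

Speed ratio: V_B/V_A = (z_B/z_A)^α = (256.0/88.0)^0.327 = (2.9091)^0.327 = 1.41791
Power-density ratio: P_B/P_A = (V_B/V_A)³ = (1.41791)³ = 2.85066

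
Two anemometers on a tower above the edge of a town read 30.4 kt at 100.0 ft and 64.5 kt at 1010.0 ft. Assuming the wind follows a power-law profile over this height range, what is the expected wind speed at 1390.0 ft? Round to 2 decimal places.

First find α: α = ln(V₂/V₁)/ln(z₂/z₁) = ln(64.5/30.4)/ln(1010.0/100.0) = 0.75222/2.31254 = 0.3253
Extrapolate from 1010.0 ft to 1390.0 ft: V₃ = 64.5 × (1390.0/1010.0)^0.3253 = 64.5 × 1.1095 = 71.5606 kt

71.56 kt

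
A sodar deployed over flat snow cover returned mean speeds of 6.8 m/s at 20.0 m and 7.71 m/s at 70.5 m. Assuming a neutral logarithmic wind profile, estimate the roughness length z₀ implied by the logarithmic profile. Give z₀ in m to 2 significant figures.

Log law: V(z) ∝ ln(z/z₀). With r = V₁/V₂ = 6.8/7.71 = 0.88197,
r · ln(z₂/z₀) = ln(z₁/z₀) ⇒ ln z₀ = (ln z₁ − r·ln z₂)/(1 − r)
ln z₀ = (2.99573 − 0.88197×4.25561) / 0.11803 = -6.4188
z₀ = exp(-6.4188) = 0.001631 m

z₀ ≈ 0.0016 m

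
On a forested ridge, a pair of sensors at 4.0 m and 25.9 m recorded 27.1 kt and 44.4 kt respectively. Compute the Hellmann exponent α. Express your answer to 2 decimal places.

Power law: V₂/V₁ = (z₂/z₁)^α ⇒ α = ln(V₂/V₁) / ln(z₂/z₁)
α = ln(44.4/27.1) / ln(25.9/4.0) = ln(1.6384) / ln(6.4750)
  = 0.49371 / 1.86795 = 0.26430

α ≈ 0.26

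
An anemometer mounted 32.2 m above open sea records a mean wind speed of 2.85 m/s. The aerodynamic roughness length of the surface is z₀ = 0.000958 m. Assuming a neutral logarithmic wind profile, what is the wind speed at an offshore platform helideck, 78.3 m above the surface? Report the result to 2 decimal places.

3.09 m/s

Log law: V(z) ∝ ln(z/z₀), so V₂/V₁ = ln(z₂/z₀) / ln(z₁/z₀).
ln(78.3/0.000958) = 11.3112, ln(32.2/0.000958) = 10.4226
V₂ = 2.85 × 11.3112/10.4226 = 2.85 × 1.0853 = 3.0930 m/s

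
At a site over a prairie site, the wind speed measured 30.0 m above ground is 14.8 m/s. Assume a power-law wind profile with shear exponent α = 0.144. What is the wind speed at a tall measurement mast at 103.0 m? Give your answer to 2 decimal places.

Power-law profile: V₂ = V₁ · (z₂/z₁)^α
V₂ = 14.8 × (103.0/30.0)^0.144 = 14.8 × (3.4333)^0.144
    = 14.8 × 1.1944 = 17.6768 m/s

17.68 m/s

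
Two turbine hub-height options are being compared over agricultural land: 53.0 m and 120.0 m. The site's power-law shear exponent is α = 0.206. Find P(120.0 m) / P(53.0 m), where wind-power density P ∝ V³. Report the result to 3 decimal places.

1.657

Speed ratio: V_B/V_A = (z_B/z_A)^α = (120.0/53.0)^0.206 = (2.2642)^0.206 = 1.18334
Power-density ratio: P_B/P_A = (V_B/V_A)³ = (1.18334)³ = 1.65703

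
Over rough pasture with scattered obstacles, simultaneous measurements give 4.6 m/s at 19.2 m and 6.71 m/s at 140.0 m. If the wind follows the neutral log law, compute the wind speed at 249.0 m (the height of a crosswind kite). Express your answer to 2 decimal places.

Log law: V ∝ ln(z/z₀). From the pair, with r = V₁/V₂ = 0.68554,
ln z₀ = (ln z₁ − r·ln z₂)/(1 − r) = (2.9549 − 0.68554×4.9416)/0.31446 = -1.3764 → z₀ = 0.2525 m
V₃ = V₁ · ln(z₃/z₀)/ln(z₁/z₀) = 4.6 × 6.8938/4.3313 = 7.3215 m/s

7.32 m/s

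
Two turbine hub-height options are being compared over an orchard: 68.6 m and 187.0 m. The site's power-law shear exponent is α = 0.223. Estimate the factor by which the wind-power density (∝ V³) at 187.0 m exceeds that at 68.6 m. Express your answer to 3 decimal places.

1.956

Speed ratio: V_B/V_A = (z_B/z_A)^α = (187.0/68.6)^0.223 = (2.7259)^0.223 = 1.25061
Power-density ratio: P_B/P_A = (V_B/V_A)³ = (1.25061)³ = 1.95597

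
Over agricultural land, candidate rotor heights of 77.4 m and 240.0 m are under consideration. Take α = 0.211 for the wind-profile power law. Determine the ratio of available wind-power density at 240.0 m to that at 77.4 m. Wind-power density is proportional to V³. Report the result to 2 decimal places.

2.05

Speed ratio: V_B/V_A = (z_B/z_A)^α = (240.0/77.4)^0.211 = (3.1008)^0.211 = 1.26970
Power-density ratio: P_B/P_A = (V_B/V_A)³ = (1.26970)³ = 2.04692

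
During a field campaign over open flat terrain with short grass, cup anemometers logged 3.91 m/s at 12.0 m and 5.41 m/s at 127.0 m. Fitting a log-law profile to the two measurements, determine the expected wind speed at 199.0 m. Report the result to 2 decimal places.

Log law: V ∝ ln(z/z₀). From the pair, with r = V₁/V₂ = 0.72274,
ln z₀ = (ln z₁ − r·ln z₂)/(1 − r) = (2.4849 − 0.72274×4.8442)/0.27726 = -3.6650 → z₀ = 0.02561 m
V₃ = V₁ · ln(z₃/z₀)/ln(z₁/z₀) = 3.91 × 8.9583/6.1499 = 5.6955 m/s

5.70 m/s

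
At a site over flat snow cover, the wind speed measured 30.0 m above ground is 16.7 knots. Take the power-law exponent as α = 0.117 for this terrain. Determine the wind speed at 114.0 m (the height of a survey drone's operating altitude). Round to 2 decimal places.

Power-law profile: V₂ = V₁ · (z₂/z₁)^α
V₂ = 16.7 × (114.0/30.0)^0.117 = 16.7 × (3.8000)^0.117
    = 16.7 × 1.1691 = 19.5232 knots

19.52 knots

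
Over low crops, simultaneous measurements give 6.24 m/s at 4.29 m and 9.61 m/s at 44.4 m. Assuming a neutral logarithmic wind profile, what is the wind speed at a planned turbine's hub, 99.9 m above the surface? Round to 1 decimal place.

10.8 m/s

Log law: V ∝ ln(z/z₀). From the pair, with r = V₁/V₂ = 0.64932,
ln z₀ = (ln z₁ − r·ln z₂)/(1 − r) = (1.4563 − 0.64932×3.7932)/0.35068 = -2.8709 → z₀ = 0.05665 m
V₃ = V₁ · ln(z₃/z₀)/ln(z₁/z₀) = 6.24 × 7.4751/4.3272 = 10.7794 m/s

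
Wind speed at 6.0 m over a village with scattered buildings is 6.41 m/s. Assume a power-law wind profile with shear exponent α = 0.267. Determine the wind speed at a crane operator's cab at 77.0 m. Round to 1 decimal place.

12.7 m/s

Power-law profile: V₂ = V₁ · (z₂/z₁)^α
V₂ = 6.41 × (77.0/6.0)^0.267 = 6.41 × (12.8333)^0.267
    = 6.41 × 1.9766 = 12.6702 m/s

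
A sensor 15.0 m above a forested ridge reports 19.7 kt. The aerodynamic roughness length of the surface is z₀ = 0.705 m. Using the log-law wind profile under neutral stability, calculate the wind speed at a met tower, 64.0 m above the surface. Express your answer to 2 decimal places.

29.05 kt

Log law: V(z) ∝ ln(z/z₀), so V₂/V₁ = ln(z₂/z₀) / ln(z₁/z₀).
ln(64.0/0.705) = 4.5084, ln(15.0/0.705) = 3.0576
V₂ = 19.7 × 4.5084/3.0576 = 19.7 × 1.4745 = 29.0476 kt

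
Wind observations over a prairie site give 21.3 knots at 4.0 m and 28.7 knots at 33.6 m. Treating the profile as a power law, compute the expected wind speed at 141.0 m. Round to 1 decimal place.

First find α: α = ln(V₂/V₁)/ln(z₂/z₁) = ln(28.7/21.3)/ln(33.6/4.0) = 0.29819/2.12823 = 0.1401
Extrapolate from 33.6 m to 141.0 m: V₃ = 28.7 × (141.0/33.6)^0.1401 = 28.7 × 1.2226 = 35.0877 knots

35.1 knots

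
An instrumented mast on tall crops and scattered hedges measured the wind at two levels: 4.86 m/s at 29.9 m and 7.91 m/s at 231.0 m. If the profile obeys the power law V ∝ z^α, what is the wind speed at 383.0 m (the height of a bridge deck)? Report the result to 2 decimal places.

First find α: α = ln(V₂/V₁)/ln(z₂/z₁) = ln(7.91/4.86)/ln(231.0/29.9) = 0.48709/2.04456 = 0.2382
Extrapolate from 231.0 m to 383.0 m: V₃ = 7.91 × (383.0/231.0)^0.2382 = 7.91 × 1.1280 = 8.9226 m/s

8.92 m/s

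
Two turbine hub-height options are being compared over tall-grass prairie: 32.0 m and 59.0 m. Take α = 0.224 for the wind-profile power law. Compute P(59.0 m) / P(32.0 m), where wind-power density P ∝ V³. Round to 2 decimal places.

Speed ratio: V_B/V_A = (z_B/z_A)^α = (59.0/32.0)^0.224 = (1.8438)^0.224 = 1.14688
Power-density ratio: P_B/P_A = (V_B/V_A)³ = (1.14688)³ = 1.50852

1.51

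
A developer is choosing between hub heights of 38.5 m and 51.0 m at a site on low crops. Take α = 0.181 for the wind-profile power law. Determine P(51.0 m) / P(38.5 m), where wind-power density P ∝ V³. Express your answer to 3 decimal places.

1.165

Speed ratio: V_B/V_A = (z_B/z_A)^α = (51.0/38.5)^0.181 = (1.3247)^0.181 = 1.05221
Power-density ratio: P_B/P_A = (V_B/V_A)³ = (1.05221)³ = 1.16495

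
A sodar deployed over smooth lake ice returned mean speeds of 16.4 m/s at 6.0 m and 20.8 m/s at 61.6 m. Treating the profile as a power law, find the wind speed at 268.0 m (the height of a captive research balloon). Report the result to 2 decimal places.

24.17 m/s

First find α: α = ln(V₂/V₁)/ln(z₂/z₁) = ln(20.8/16.4)/ln(61.6/6.0) = 0.23767/2.32890 = 0.1021
Extrapolate from 61.6 m to 268.0 m: V₃ = 20.8 × (268.0/61.6)^0.1021 = 20.8 × 1.1619 = 24.1674 m/s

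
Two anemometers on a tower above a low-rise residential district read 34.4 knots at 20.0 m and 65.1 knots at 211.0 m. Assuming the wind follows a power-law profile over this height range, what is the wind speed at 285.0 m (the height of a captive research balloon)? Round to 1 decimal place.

70.6 knots

First find α: α = ln(V₂/V₁)/ln(z₂/z₁) = ln(65.1/34.4)/ln(211.0/20.0) = 0.63787/2.35613 = 0.2707
Extrapolate from 211.0 m to 285.0 m: V₃ = 65.1 × (285.0/211.0)^0.2707 = 65.1 × 1.0848 = 70.6200 knots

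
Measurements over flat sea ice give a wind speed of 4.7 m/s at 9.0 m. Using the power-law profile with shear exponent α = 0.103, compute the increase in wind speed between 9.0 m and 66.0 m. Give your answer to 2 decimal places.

1.07 m/s

Power law: V₂ = V₁ · (z₂/z₁)^α = 4.7 × (7.3333)^0.103 = 5.7706 m/s
ΔV = 5.7706 − 4.7 = 1.0706 m/s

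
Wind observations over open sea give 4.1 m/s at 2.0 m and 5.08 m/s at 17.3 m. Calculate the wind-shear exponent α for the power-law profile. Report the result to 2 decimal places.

α ≈ 0.10

Power law: V₂/V₁ = (z₂/z₁)^α ⇒ α = ln(V₂/V₁) / ln(z₂/z₁)
α = ln(5.08/4.1) / ln(17.3/2.0) = ln(1.2390) / ln(8.6500)
  = 0.21432 / 2.15756 = 0.09934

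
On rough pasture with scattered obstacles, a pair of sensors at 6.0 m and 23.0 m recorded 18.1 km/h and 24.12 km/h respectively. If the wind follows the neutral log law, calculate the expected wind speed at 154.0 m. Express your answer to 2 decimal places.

32.64 km/h

Log law: V ∝ ln(z/z₀). From the pair, with r = V₁/V₂ = 0.75041,
ln z₀ = (ln z₁ − r·ln z₂)/(1 − r) = (1.7918 − 0.75041×3.1355)/0.24959 = -2.2484 → z₀ = 0.1056 m
V₃ = V₁ · ln(z₃/z₀)/ln(z₁/z₀) = 18.1 × 7.2853/4.0401 = 32.6386 km/h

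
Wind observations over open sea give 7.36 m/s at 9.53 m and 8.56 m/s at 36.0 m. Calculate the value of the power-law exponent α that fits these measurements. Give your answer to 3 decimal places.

Power law: V₂/V₁ = (z₂/z₁)^α ⇒ α = ln(V₂/V₁) / ln(z₂/z₁)
α = ln(8.56/7.36) / ln(36.0/9.53) = ln(1.1630) / ln(3.7775)
  = 0.15104 / 1.32907 = 0.11364

α ≈ 0.114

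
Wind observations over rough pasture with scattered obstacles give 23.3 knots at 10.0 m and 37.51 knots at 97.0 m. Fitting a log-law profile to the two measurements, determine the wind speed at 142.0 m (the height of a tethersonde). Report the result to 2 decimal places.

39.89 knots

Log law: V ∝ ln(z/z₀). From the pair, with r = V₁/V₂ = 0.62117,
ln z₀ = (ln z₁ − r·ln z₂)/(1 − r) = (2.3026 − 0.62117×4.5747)/0.37883 = -1.4230 → z₀ = 0.2410 m
V₃ = V₁ · ln(z₃/z₀)/ln(z₁/z₀) = 23.3 × 6.3788/3.7256 = 39.8935 knots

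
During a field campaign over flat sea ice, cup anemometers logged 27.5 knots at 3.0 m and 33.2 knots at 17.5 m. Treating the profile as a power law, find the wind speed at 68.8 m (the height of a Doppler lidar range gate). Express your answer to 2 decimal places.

First find α: α = ln(V₂/V₁)/ln(z₂/z₁) = ln(33.2/27.5)/ln(17.5/3.0) = 0.18836/1.76359 = 0.1068
Extrapolate from 17.5 m to 68.8 m: V₃ = 33.2 × (68.8/17.5)^0.1068 = 33.2 × 1.1574 = 38.4273 knots

38.43 knots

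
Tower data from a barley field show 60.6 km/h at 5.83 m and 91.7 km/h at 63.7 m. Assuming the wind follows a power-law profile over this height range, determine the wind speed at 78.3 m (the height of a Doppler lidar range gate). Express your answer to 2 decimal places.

First find α: α = ln(V₂/V₁)/ln(z₂/z₁) = ln(91.7/60.6)/ln(63.7/5.83) = 0.41423/2.39117 = 0.1732
Extrapolate from 63.7 m to 78.3 m: V₃ = 91.7 × (78.3/63.7)^0.1732 = 91.7 × 1.0364 = 95.0375 km/h

95.04 km/h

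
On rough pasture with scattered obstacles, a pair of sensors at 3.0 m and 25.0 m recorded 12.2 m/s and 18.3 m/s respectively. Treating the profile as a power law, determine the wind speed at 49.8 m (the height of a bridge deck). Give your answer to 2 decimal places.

20.88 m/s

First find α: α = ln(V₂/V₁)/ln(z₂/z₁) = ln(18.3/12.2)/ln(25.0/3.0) = 0.40547/2.12026 = 0.1912
Extrapolate from 25.0 m to 49.8 m: V₃ = 18.3 × (49.8/25.0)^0.1912 = 18.3 × 1.1409 = 20.8778 m/s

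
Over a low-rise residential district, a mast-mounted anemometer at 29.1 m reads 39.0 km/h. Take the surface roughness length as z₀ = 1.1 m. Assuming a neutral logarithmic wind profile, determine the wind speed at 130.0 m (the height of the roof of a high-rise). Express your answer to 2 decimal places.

Log law: V(z) ∝ ln(z/z₀), so V₂/V₁ = ln(z₂/z₀) / ln(z₁/z₀).
ln(130.0/1.1) = 4.7722, ln(29.1/1.1) = 3.2754
V₂ = 39.0 × 4.7722/3.2754 = 39.0 × 1.4570 = 56.8221 km/h

56.82 km/h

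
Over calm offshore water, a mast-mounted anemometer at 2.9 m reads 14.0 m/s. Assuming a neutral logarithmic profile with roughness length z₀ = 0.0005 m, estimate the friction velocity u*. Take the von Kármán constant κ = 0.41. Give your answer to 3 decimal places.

Log law: V(z) = (u*/κ) · ln(z/z₀) ⇒ u* = κ · V / ln(z/z₀)
u* = 0.41 × 14.0 / ln(2.9/0.0005) = 0.41 × 14.0 / 8.6656
   = 5.7400 / 8.6656 = 0.6624 m/s

u* ≈ 0.662 m/s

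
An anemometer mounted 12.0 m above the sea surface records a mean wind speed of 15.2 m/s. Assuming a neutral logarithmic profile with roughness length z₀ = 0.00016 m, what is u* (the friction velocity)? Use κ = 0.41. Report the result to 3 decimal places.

u* ≈ 0.555 m/s

Log law: V(z) = (u*/κ) · ln(z/z₀) ⇒ u* = κ · V / ln(z/z₀)
u* = 0.41 × 15.2 / ln(12.0/0.00016) = 0.41 × 15.2 / 11.2252
   = 6.2320 / 11.2252 = 0.5552 m/s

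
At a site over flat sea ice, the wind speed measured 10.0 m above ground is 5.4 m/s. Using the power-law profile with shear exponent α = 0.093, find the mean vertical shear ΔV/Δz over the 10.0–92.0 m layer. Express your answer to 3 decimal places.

Power law: V₂ = V₁ · (z₂/z₁)^α = 5.4 × (9.2000)^0.093 = 6.6378 m/s
ΔV/Δz = (6.6378 − 5.4)/(92.0 − 10.0) = 1.2378/82.0000 = 0.01510 m/s/m

0.015 m/s/m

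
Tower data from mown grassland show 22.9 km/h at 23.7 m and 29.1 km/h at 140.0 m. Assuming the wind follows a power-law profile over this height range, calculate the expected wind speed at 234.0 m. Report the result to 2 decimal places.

First find α: α = ln(V₂/V₁)/ln(z₂/z₁) = ln(29.1/22.9)/ln(140.0/23.7) = 0.23960/1.77617 = 0.1349
Extrapolate from 140.0 m to 234.0 m: V₃ = 29.1 × (234.0/140.0)^0.1349 = 29.1 × 1.0718 = 31.1880 km/h

31.19 km/h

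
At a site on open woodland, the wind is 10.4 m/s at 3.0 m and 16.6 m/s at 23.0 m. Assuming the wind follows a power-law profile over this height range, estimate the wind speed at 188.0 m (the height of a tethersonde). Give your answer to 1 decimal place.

First find α: α = ln(V₂/V₁)/ln(z₂/z₁) = ln(16.6/10.4)/ln(23.0/3.0) = 0.46760/2.03688 = 0.2296
Extrapolate from 23.0 m to 188.0 m: V₃ = 16.6 × (188.0/23.0)^0.2296 = 16.6 × 1.6198 = 26.8887 m/s

26.9 m/s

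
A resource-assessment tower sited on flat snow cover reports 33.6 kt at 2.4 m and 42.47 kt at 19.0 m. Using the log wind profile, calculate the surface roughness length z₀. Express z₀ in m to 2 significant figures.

Log law: V(z) ∝ ln(z/z₀). With r = V₁/V₂ = 33.6/42.47 = 0.79115,
r · ln(z₂/z₀) = ln(z₁/z₀) ⇒ ln z₀ = (ln z₁ − r·ln z₂)/(1 − r)
ln z₀ = (0.87547 − 0.79115×2.94444) / 0.20885 = -6.9619
z₀ = exp(-6.9619) = 0.0009473 m

z₀ ≈ 0.00095 m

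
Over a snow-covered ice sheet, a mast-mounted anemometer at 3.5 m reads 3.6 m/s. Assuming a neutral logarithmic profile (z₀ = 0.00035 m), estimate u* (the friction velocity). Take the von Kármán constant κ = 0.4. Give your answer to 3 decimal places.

u* ≈ 0.156 m/s

Log law: V(z) = (u*/κ) · ln(z/z₀) ⇒ u* = κ · V / ln(z/z₀)
u* = 0.4 × 3.6 / ln(3.5/0.00035) = 0.4 × 3.6 / 9.2103
   = 1.4400 / 9.2103 = 0.1563 m/s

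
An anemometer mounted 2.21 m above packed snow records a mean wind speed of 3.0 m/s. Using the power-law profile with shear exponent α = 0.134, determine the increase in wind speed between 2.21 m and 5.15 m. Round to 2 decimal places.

Power law: V₂ = V₁ · (z₂/z₁)^α = 3.0 × (2.3303)^0.134 = 3.3601 m/s
ΔV = 3.3601 − 3.0 = 0.3601 m/s

0.36 m/s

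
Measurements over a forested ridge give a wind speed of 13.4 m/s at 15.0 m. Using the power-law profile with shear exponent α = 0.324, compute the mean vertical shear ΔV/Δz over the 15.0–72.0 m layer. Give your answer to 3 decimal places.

0.156 m/s/m

Power law: V₂ = V₁ · (z₂/z₁)^α = 13.4 × (4.8000)^0.324 = 22.2755 m/s
ΔV/Δz = (22.2755 − 13.4)/(72.0 − 15.0) = 8.8755/57.0000 = 0.15571 m/s/m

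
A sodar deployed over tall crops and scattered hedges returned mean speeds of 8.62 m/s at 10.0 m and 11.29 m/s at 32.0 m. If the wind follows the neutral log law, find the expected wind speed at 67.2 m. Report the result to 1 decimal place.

13.0 m/s

Log law: V ∝ ln(z/z₀). From the pair, with r = V₁/V₂ = 0.76351,
ln z₀ = (ln z₁ − r·ln z₂)/(1 − r) = (2.3026 − 0.76351×3.4657)/0.23649 = -1.4526 → z₀ = 0.2340 m
V₃ = V₁ · ln(z₃/z₀)/ln(z₁/z₀) = 8.62 × 5.6603/3.7552 = 12.9931 m/s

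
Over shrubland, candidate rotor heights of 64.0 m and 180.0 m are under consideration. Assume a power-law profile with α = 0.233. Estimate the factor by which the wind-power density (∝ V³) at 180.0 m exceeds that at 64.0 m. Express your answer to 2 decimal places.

Speed ratio: V_B/V_A = (z_B/z_A)^α = (180.0/64.0)^0.233 = (2.8125)^0.233 = 1.27244
Power-density ratio: P_B/P_A = (V_B/V_A)³ = (1.27244)³ = 2.06023

2.06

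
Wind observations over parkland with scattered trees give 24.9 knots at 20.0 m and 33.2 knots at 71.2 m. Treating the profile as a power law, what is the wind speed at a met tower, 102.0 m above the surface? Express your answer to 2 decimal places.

36.02 knots

First find α: α = ln(V₂/V₁)/ln(z₂/z₁) = ln(33.2/24.9)/ln(71.2/20.0) = 0.28768/1.26976 = 0.2266
Extrapolate from 71.2 m to 102.0 m: V₃ = 33.2 × (102.0/71.2)^0.2266 = 33.2 × 1.0849 = 36.0171 knots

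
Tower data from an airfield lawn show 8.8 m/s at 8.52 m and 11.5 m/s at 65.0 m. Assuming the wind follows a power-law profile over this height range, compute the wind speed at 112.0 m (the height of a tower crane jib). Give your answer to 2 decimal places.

First find α: α = ln(V₂/V₁)/ln(z₂/z₁) = ln(11.5/8.8)/ln(65.0/8.52) = 0.26760/2.03197 = 0.1317
Extrapolate from 65.0 m to 112.0 m: V₃ = 11.5 × (112.0/65.0)^0.1317 = 11.5 × 1.0743 = 12.3543 m/s

12.35 m/s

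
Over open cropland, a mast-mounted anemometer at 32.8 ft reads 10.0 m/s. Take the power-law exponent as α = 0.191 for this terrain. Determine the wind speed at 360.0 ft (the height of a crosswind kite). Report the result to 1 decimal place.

15.8 m/s

Power-law profile: V₂ = V₁ · (z₂/z₁)^α
V₂ = 10.0 × (360.0/32.8)^0.191 = 10.0 × (10.9756)^0.191
    = 10.0 × 1.5802 = 15.8024 m/s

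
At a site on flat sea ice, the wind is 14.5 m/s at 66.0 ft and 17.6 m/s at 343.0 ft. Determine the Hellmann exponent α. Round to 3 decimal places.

α ≈ 0.118

Power law: V₂/V₁ = (z₂/z₁)^α ⇒ α = ln(V₂/V₁) / ln(z₂/z₁)
α = ln(17.6/14.5) / ln(343.0/66.0) = ln(1.2138) / ln(5.1970)
  = 0.19375 / 1.64808 = 0.11756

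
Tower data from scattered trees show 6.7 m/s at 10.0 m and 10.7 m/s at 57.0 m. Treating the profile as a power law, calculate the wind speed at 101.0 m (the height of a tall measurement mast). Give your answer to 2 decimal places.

First find α: α = ln(V₂/V₁)/ln(z₂/z₁) = ln(10.7/6.7)/ln(57.0/10.0) = 0.46814/1.74047 = 0.2690
Extrapolate from 57.0 m to 101.0 m: V₃ = 10.7 × (101.0/57.0)^0.2690 = 10.7 × 1.1663 = 12.4798 m/s

12.48 m/s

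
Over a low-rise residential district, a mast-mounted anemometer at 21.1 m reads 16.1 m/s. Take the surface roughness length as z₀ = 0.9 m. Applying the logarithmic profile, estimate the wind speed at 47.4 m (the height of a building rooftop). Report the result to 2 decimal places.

20.23 m/s

Log law: V(z) ∝ ln(z/z₀), so V₂/V₁ = ln(z₂/z₀) / ln(z₁/z₀).
ln(47.4/0.9) = 3.9640, ln(21.1/0.9) = 3.1546
V₂ = 16.1 × 3.9640/3.1546 = 16.1 × 1.2566 = 20.2306 m/s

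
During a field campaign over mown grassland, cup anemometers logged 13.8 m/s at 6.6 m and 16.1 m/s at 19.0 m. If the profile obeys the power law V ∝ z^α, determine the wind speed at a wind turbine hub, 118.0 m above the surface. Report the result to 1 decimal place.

First find α: α = ln(V₂/V₁)/ln(z₂/z₁) = ln(16.1/13.8)/ln(19.0/6.6) = 0.15415/1.05737 = 0.1458
Extrapolate from 19.0 m to 118.0 m: V₃ = 16.1 × (118.0/19.0)^0.1458 = 16.1 × 1.3051 = 21.0113 m/s

21.0 m/s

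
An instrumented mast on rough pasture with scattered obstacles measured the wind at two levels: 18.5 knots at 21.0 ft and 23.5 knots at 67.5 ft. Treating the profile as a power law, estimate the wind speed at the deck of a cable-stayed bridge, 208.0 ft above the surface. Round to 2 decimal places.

First find α: α = ln(V₂/V₁)/ln(z₂/z₁) = ln(23.5/18.5)/ln(67.5/21.0) = 0.23923/1.16761 = 0.2049
Extrapolate from 67.5 ft to 208.0 ft: V₃ = 23.5 × (208.0/67.5)^0.2049 = 23.5 × 1.2593 = 29.5944 knots

29.59 knots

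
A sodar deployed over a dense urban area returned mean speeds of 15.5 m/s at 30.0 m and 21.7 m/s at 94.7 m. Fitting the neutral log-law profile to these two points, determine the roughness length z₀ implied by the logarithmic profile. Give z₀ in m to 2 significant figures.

Log law: V(z) ∝ ln(z/z₀). With r = V₁/V₂ = 15.5/21.7 = 0.71429,
r · ln(z₂/z₀) = ln(z₁/z₀) ⇒ ln z₀ = (ln z₁ − r·ln z₂)/(1 − r)
ln z₀ = (3.40120 − 0.71429×4.55071) / 0.28571 = 0.5274
z₀ = exp(0.5274) = 1.695 m

z₀ ≈ 1.7 m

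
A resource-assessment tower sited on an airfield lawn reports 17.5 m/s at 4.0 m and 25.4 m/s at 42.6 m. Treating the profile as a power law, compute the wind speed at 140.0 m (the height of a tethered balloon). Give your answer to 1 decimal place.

First find α: α = ln(V₂/V₁)/ln(z₂/z₁) = ln(25.4/17.5)/ln(42.6/4.0) = 0.37255/2.36556 = 0.1575
Extrapolate from 42.6 m to 140.0 m: V₃ = 25.4 × (140.0/42.6)^0.1575 = 25.4 × 1.2061 = 30.6345 m/s

30.6 m/s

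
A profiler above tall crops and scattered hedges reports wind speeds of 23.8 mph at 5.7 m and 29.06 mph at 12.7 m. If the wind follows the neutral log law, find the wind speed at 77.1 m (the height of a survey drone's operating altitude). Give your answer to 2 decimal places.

Log law: V ∝ ln(z/z₀). From the pair, with r = V₁/V₂ = 0.81900,
ln z₀ = (ln z₁ − r·ln z₂)/(1 − r) = (1.7405 − 0.81900×2.5416)/0.18100 = -1.8844 → z₀ = 0.1519 m
V₃ = V₁ · ln(z₃/z₀)/ln(z₁/z₀) = 23.8 × 6.2295/3.6249 = 40.9012 mph

40.90 mph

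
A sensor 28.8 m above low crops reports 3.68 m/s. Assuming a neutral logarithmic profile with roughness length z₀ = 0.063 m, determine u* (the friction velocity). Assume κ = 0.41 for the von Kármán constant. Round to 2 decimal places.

u* ≈ 0.25 m/s

Log law: V(z) = (u*/κ) · ln(z/z₀) ⇒ u* = κ · V / ln(z/z₀)
u* = 0.41 × 3.68 / ln(28.8/0.063) = 0.41 × 3.68 / 6.1250
   = 1.5088 / 6.1250 = 0.2463 m/s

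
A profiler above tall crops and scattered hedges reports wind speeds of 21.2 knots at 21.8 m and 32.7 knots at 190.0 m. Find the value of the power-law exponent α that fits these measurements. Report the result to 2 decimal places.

Power law: V₂/V₁ = (z₂/z₁)^α ⇒ α = ln(V₂/V₁) / ln(z₂/z₁)
α = ln(32.7/21.2) / ln(190.0/21.8) = ln(1.5425) / ln(8.7156)
  = 0.43337 / 2.16511 = 0.20016

α ≈ 0.20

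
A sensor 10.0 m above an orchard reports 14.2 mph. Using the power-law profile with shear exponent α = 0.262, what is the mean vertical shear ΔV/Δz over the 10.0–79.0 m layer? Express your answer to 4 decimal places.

0.1479 mph/m

Power law: V₂ = V₁ · (z₂/z₁)^α = 14.2 × (7.9000)^0.262 = 24.4043 mph
ΔV/Δz = (24.4043 − 14.2)/(79.0 − 10.0) = 10.2043/69.0000 = 0.14789 mph/m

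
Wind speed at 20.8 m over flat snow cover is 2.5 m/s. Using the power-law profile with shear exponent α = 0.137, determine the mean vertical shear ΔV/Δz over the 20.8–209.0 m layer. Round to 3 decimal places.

Power law: V₂ = V₁ · (z₂/z₁)^α = 2.5 × (10.0481)^0.137 = 3.4295 m/s
ΔV/Δz = (3.4295 − 2.5)/(209.0 − 20.8) = 0.9295/188.2000 = 0.00494 m/s/m

0.005 m/s/m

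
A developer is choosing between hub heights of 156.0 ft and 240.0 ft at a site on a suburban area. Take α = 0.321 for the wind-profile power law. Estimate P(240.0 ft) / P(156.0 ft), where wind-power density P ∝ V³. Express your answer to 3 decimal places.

Speed ratio: V_B/V_A = (z_B/z_A)^α = (240.0/156.0)^0.321 = (1.5385)^0.321 = 1.14830
Power-density ratio: P_B/P_A = (V_B/V_A)³ = (1.14830)³ = 1.51413

1.514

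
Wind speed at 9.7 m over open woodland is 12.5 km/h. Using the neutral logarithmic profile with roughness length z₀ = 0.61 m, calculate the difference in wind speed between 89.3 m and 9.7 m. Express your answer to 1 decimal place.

10.0 km/h

Log law: V₂ = V₁ · ln(z₂/z₀)/ln(z₁/z₀) = 12.5 × 4.9863/2.7664 = 22.5304 km/h
ΔV = 22.5304 − 12.5 = 10.0304 km/h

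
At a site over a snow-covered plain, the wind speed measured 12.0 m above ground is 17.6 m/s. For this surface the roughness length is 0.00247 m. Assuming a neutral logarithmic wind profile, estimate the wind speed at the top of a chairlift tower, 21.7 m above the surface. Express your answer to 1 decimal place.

Log law: V(z) ∝ ln(z/z₀), so V₂/V₁ = ln(z₂/z₀) / ln(z₁/z₀).
ln(21.7/0.00247) = 9.0808, ln(12.0/0.00247) = 8.4884
V₂ = 17.6 × 9.0808/8.4884 = 17.6 × 1.0698 = 18.8283 m/s

18.8 m/s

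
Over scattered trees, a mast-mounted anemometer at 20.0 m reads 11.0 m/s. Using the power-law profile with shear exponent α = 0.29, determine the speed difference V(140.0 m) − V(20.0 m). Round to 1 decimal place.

8.3 m/s

Power law: V₂ = V₁ · (z₂/z₁)^α = 11.0 × (7.0000)^0.29 = 19.3407 m/s
ΔV = 19.3407 − 11.0 = 8.3407 m/s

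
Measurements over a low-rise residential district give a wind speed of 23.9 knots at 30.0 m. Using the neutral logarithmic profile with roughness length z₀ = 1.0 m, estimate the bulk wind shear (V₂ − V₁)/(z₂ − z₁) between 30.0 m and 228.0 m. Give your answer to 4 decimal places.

0.0720 knots/m

Log law: V₂ = V₁ · ln(z₂/z₀)/ln(z₁/z₀) = 23.9 × 5.4293/3.4012 = 38.1517 knots
ΔV/Δz = (38.1517 − 23.9)/(228.0 − 30.0) = 14.2517/198.0000 = 0.07198 knots/m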